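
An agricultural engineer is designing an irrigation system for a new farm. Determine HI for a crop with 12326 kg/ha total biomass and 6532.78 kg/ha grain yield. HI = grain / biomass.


HI = grain_yield / biomass
   = 6532.78 / 12326
   = 0.53


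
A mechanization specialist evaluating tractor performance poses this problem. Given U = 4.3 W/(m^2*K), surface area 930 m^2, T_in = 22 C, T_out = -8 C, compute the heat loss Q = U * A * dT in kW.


dT = 22 - (-8) = 30 K
Q = U * A * dT
  = 4.3 * 930 * 30
  = 119970 W = 119.97 kW


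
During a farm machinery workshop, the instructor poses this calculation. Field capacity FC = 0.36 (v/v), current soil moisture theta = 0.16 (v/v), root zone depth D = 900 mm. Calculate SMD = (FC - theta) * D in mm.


SMD = (FC - theta) * D
    = (0.36 - 0.16) * 900
    = 0.200 * 900
    = 180 mm


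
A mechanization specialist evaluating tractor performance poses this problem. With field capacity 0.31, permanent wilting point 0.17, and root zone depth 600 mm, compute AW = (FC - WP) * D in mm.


AW = (FC - WP) * D
   = (0.31 - 0.17) * 600
   = 0.14 * 600
   = 84 mm


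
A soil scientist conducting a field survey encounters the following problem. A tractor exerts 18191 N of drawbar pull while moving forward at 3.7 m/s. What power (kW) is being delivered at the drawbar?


P = F * v / 1000
  = 18191 * 3.7 / 1000
  = 67306.70 / 1000
  = 67.31 kW


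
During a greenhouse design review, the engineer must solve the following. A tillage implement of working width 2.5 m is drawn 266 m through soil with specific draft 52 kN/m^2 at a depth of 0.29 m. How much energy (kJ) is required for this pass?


E = k * d * w * L
  = 52 * 0.29 * 2.5 * 266
  = 10028.20 kJ


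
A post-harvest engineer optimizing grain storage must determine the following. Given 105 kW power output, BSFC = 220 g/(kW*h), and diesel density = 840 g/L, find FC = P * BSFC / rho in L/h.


FC = P * BSFC / rho_fuel
   = 105 * 220 / 840
   = 23100 / 840
   = 27.50 L/h


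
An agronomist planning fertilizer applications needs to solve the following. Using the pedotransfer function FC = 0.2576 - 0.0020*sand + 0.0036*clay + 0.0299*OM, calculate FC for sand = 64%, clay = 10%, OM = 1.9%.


FC = 0.2576 - 0.0020*64 + 0.0036*10 + 0.0299*1.9
   = 0.2576 - 0.1280 + 0.0360 + 0.0568
   = 0.2224


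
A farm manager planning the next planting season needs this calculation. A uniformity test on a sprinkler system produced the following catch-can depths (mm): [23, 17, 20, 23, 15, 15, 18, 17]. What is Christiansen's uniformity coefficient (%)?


xbar = 148 / 8 = 18.500
sum|xi - xbar| = 21
CU = 100 * (1 - 21 / (8 * 18.500))
   = 100 * (1 - 0.1419)
   = 85.81%


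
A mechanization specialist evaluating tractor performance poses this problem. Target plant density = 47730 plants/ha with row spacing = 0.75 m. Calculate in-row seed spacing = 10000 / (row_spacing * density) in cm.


spacing = 10000 / (row_sp * density)
        = 10000 / (0.75 * 47730)
        = 10000 / 35797.50
        = 0.27935 m = 27.93 cm


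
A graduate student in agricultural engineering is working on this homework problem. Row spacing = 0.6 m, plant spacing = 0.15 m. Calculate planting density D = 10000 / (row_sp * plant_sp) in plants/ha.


D = 10000 / (row_sp * plant_sp)
  = 10000 / (0.6 * 0.15)
  = 10000 / 0.0900
  = 111111.11 plants/ha


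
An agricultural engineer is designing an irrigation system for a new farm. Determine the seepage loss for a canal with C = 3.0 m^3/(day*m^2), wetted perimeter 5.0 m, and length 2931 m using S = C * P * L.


S = C * P * L
  = 3.0 * 5.0 * 2931
  = 43965 m^3/day


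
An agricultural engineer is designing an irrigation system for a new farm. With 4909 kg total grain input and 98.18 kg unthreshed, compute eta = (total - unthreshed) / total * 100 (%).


eta = (total - unthreshed) / total * 100
    = (4909 - 98.18) / 4909 * 100
    = 4810.82 / 4909 * 100
    = 98%


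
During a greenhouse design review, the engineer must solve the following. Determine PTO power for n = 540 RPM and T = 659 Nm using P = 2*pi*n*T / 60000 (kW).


P = 2*pi*n*T / 60000
  = 2*pi * 540 * 659 / 60000
  = 2235934.32 / 60000
  = 37.27 kW


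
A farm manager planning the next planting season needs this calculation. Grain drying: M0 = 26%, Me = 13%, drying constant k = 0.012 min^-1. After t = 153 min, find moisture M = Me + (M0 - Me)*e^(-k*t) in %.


M = Me + (M0 - Me) * e^(-k*t)
  = 13 + (26 - 13) * e^(-0.012*153)
  = 13 + 13 * e^(-1.836)
  = 13 + 13 * 0.15945
  = 13 + 2.0729
  = 15.07%


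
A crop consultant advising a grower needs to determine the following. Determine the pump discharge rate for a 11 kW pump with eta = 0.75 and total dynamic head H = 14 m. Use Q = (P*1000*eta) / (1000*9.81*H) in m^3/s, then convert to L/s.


Q = (P * 1000 * eta) / (rho * g * H)
  = (11 * 1000 * 0.75) / (1000 * 9.81 * 14)
  = 8250 / 137340
  = 0.06007 m^3/s = 60.07 L/s


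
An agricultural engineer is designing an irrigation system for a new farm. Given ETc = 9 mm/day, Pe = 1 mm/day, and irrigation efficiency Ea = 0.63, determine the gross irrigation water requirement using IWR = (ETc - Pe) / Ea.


IWR = (ETc - Pe) / Ea
    = (9 - 1) / 0.63
    = 8 / 0.63
    = 12.70 mm/day


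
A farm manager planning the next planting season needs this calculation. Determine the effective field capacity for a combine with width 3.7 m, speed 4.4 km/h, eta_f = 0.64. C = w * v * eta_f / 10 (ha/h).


C = w * v * eta_f / 10
  = 3.7 * 4.4 * 0.64 / 10
  = 10.42 / 10
  = 1.04 ha/h


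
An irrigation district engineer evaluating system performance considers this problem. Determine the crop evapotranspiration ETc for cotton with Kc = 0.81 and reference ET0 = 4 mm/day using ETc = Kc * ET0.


ETc = Kc * ET0
    = 0.81 * 4
    = 3.24 mm/day


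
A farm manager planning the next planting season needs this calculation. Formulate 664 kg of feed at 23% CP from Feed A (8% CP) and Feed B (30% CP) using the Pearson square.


parts_A = CP_b - target = 30 - 23 = 7
parts_B = target - CP_a = 23 - 8 = 15
total_parts = 7 + 15 = 22
Feed A = 664 * 7 / 22 = 211.27 kg
Feed B = 664 * 15 / 22 = 452.73 kg

211.27 kg


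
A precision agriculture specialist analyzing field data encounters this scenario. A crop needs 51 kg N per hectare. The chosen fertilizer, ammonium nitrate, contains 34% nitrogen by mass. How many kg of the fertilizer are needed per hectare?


Rate = N_required / (N_content / 100)
     = 51 / (34 / 100)
     = 51 / 0.34
     = 150 kg/ha


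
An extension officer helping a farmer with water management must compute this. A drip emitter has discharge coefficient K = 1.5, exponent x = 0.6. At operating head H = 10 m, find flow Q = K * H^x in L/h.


Q = K * H^x
  = 1.5 * 10^0.6
  = 1.5 * 3.9811
  = 5.97 L/h


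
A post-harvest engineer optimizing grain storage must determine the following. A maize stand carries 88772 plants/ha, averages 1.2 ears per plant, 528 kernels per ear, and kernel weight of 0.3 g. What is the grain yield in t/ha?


Y = density * ears * kernels * kw
  = 88772 * 1.2 * 528 * 0.3 g/ha
  = 16873781.76 g/ha
  = 16873.78 kg/ha = 16.87 t/ha


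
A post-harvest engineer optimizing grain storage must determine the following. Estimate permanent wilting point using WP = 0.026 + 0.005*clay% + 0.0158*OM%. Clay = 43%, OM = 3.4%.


WP = 0.026 + 0.005*43 + 0.0158*3.4
   = 0.026 + 0.2150 + 0.0537
   = 0.2947


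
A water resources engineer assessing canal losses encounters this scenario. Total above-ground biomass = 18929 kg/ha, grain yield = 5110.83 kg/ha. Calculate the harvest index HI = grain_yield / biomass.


HI = grain_yield / biomass
   = 5110.83 / 18929
   = 0.27


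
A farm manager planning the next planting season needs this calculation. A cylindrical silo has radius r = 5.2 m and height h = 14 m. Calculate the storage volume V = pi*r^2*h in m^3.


V = pi * r^2 * h
  = pi * 5.2^2 * 14
  = pi * 27.04 * 14
  = 1189.28 m^3


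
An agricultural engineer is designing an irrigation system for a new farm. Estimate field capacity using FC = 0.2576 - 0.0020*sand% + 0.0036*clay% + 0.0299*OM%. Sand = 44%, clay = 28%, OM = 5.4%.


FC = 0.2576 - 0.0020*44 + 0.0036*28 + 0.0299*5.4
   = 0.2576 - 0.0880 + 0.1008 + 0.1615
   = 0.4319


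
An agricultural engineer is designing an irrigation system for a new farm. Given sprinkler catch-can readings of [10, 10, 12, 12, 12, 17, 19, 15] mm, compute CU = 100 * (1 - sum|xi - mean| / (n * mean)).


xbar = 107 / 8 = 13.375
sum|xi - xbar| = 21.750
CU = 100 * (1 - 21.750 / (8 * 13.375))
   = 100 * (1 - 0.2033)
   = 79.67%


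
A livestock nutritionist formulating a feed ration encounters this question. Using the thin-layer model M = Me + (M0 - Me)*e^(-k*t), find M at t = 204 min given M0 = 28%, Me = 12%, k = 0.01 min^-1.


M = Me + (M0 - Me) * e^(-k*t)
  = 12 + (28 - 12) * e^(-0.01*204)
  = 12 + 16 * e^(-2.040)
  = 12 + 16 * 0.13003
  = 12 + 2.0805
  = 14.08%


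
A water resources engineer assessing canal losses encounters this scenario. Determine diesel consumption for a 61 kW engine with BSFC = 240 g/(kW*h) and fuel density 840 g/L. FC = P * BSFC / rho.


FC = P * BSFC / rho_fuel
   = 61 * 240 / 840
   = 14640 / 840
   = 17.43 L/h


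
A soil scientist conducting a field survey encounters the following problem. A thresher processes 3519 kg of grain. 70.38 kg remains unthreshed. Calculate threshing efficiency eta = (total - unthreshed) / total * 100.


eta = (total - unthreshed) / total * 100
    = (3519 - 70.38) / 3519 * 100
    = 3448.62 / 3519 * 100
    = 98%


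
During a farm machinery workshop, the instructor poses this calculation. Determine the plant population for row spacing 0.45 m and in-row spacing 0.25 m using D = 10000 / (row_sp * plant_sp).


D = 10000 / (row_sp * plant_sp)
  = 10000 / (0.45 * 0.25)
  = 10000 / 0.1125
  = 88888.89 plants/ha


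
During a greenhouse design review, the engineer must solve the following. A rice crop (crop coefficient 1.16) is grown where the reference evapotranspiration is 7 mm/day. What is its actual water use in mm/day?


ETc = Kc * ET0
    = 1.16 * 7
    = 8.12 mm/day


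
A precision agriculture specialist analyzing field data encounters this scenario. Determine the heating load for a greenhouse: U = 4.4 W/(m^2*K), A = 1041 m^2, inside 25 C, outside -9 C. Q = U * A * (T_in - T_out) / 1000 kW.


dT = 25 - (-9) = 34 K
Q = U * A * dT
  = 4.4 * 1041 * 34
  = 155733.60 W = 155.73 kW


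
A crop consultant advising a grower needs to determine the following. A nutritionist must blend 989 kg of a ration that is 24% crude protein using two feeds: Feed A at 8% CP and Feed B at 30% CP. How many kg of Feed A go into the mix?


parts_A = CP_b - target = 30 - 24 = 6
parts_B = target - CP_a = 24 - 8 = 16
total_parts = 6 + 16 = 22
Feed A = 989 * 6 / 22 = 269.73 kg
Feed B = 989 * 16 / 22 = 719.27 kg

269.73 kg


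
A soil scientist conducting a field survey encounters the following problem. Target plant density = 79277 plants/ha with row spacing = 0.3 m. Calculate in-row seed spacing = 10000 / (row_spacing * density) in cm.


spacing = 10000 / (row_sp * density)
        = 10000 / (0.3 * 79277)
        = 10000 / 23783.10
        = 0.42047 m = 42.05 cm


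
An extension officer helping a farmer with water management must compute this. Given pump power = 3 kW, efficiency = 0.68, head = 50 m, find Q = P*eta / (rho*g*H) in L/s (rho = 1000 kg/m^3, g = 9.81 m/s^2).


Q = (P * 1000 * eta) / (rho * g * H)
  = (3 * 1000 * 0.68) / (1000 * 9.81 * 50)
  = 2040 / 490500
  = 0.00416 m^3/s = 4.16 L/s


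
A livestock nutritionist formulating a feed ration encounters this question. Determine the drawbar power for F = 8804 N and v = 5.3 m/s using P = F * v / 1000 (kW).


P = F * v / 1000
  = 8804 * 5.3 / 1000
  = 46661.20 / 1000
  = 46.66 kW


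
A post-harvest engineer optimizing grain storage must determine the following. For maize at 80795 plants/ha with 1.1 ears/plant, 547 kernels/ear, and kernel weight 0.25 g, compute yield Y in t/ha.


Y = density * ears * kernels * kw
  = 80795 * 1.1 * 547 * 0.25 g/ha
  = 12153587.88 g/ha
  = 12153.59 kg/ha = 12.15 t/ha


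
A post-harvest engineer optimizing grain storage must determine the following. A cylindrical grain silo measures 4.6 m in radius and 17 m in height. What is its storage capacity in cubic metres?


V = pi * r^2 * h
  = pi * 4.6^2 * 17
  = pi * 21.16 * 17
  = 1130.09 m^3


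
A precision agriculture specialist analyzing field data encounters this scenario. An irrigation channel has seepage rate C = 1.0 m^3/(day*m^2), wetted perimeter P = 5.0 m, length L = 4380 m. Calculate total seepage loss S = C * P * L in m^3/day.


S = C * P * L
  = 1.0 * 5.0 * 4380
  = 21900 m^3/day


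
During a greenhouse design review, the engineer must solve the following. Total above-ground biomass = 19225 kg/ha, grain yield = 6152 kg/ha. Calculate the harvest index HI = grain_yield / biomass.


HI = grain_yield / biomass
   = 6152 / 19225
   = 0.32


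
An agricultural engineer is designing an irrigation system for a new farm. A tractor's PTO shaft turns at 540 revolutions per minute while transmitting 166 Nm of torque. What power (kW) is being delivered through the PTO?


P = 2*pi*n*T / 60000
  = 2*pi * 540 * 166 / 60000
  = 563224.73 / 60000
  = 9.39 kW


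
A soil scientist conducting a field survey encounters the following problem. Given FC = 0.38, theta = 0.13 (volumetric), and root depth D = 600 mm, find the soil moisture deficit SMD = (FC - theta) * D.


SMD = (FC - theta) * D
    = (0.38 - 0.13) * 600
    = 0.250 * 600
    = 150 mm


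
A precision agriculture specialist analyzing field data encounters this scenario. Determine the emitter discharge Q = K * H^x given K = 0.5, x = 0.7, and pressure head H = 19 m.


Q = K * H^x
  = 0.5 * 19^0.7
  = 0.5 * 7.8547
  = 3.93 L/h


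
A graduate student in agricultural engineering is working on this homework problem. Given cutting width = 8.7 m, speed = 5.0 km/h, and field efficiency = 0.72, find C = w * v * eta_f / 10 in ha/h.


C = w * v * eta_f / 10
  = 8.7 * 5.0 * 0.72 / 10
  = 31.32 / 10
  = 3.13 ha/h


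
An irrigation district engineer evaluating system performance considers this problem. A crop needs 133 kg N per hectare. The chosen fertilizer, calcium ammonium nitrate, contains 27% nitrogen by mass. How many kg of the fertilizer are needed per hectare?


Rate = N_required / (N_content / 100)
     = 133 / (27 / 100)
     = 133 / 0.27
     = 492.59 kg/ha


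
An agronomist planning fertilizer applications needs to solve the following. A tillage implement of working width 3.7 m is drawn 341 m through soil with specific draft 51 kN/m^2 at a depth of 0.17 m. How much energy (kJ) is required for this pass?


E = k * d * w * L
  = 51 * 0.17 * 3.7 * 341
  = 10938.94 kJ


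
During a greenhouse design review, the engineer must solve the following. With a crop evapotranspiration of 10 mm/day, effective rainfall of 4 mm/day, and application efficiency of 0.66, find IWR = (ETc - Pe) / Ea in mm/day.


IWR = (ETc - Pe) / Ea
    = (10 - 4) / 0.66
    = 6 / 0.66
    = 9.09 mm/day


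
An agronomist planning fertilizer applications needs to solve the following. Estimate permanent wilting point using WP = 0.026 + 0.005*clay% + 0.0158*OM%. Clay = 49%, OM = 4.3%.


WP = 0.026 + 0.005*49 + 0.0158*4.3
   = 0.026 + 0.2450 + 0.0679
   = 0.3389


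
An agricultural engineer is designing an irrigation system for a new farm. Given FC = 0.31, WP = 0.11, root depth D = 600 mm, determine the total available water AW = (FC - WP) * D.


AW = (FC - WP) * D
   = (0.31 - 0.11) * 600
   = 0.20 * 600
   = 120 mm


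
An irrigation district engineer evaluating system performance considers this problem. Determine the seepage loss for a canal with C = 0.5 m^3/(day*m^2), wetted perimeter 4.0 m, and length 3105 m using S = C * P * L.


S = C * P * L
  = 0.5 * 4.0 * 3105
  = 6210 m^3/day


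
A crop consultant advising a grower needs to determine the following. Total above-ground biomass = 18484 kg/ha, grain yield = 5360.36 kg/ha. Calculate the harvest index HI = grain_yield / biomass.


HI = grain_yield / biomass
   = 5360.36 / 18484
   = 0.29


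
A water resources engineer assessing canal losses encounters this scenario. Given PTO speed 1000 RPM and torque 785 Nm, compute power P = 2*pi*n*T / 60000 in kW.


P = 2*pi*n*T / 60000
  = 2*pi * 1000 * 785 / 60000
  = 4932300.47 / 60000
  = 82.21 kW


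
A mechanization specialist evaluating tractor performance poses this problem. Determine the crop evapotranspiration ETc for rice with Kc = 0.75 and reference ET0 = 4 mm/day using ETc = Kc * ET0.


ETc = Kc * ET0
    = 0.75 * 4
    = 3 mm/day


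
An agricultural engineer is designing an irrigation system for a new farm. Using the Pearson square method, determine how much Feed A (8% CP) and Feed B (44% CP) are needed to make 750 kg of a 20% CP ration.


parts_A = CP_b - target = 44 - 20 = 24
parts_B = target - CP_a = 20 - 8 = 12
total_parts = 24 + 12 = 36
Feed A = 750 * 24 / 36 = 500 kg
Feed B = 750 * 12 / 36 = 250 kg

500 kg


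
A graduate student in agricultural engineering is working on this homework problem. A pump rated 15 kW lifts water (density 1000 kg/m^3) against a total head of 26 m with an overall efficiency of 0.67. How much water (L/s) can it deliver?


Q = (P * 1000 * eta) / (rho * g * H)
  = (15 * 1000 * 0.67) / (1000 * 9.81 * 26)
  = 10050 / 255060
  = 0.03940 m^3/s = 39.40 L/s


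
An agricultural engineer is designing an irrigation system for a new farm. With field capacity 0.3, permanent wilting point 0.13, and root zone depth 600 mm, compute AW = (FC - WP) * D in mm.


AW = (FC - WP) * D
   = (0.3 - 0.13) * 600
   = 0.17 * 600
   = 102 mm


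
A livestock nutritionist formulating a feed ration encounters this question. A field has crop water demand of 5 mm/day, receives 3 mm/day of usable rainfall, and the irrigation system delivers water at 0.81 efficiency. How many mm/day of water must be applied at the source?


IWR = (ETc - Pe) / Ea
    = (5 - 3) / 0.81
    = 2 / 0.81
    = 2.47 mm/day


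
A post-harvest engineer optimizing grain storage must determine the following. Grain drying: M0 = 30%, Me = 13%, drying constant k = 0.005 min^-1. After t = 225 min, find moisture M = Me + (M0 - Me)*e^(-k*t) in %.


M = Me + (M0 - Me) * e^(-k*t)
  = 13 + (30 - 13) * e^(-0.005*225)
  = 13 + 17 * e^(-1.125)
  = 13 + 17 * 0.32465
  = 13 + 5.5191
  = 18.52%


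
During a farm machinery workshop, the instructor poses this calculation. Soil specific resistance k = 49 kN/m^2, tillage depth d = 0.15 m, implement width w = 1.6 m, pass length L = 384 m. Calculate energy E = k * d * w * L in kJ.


E = k * d * w * L
  = 49 * 0.15 * 1.6 * 384
  = 4515.84 kJ


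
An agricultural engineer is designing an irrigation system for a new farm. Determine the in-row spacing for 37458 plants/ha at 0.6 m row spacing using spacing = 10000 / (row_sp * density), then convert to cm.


spacing = 10000 / (row_sp * density)
        = 10000 / (0.6 * 37458)
        = 10000 / 22474.80
        = 0.44494 m = 44.49 cm


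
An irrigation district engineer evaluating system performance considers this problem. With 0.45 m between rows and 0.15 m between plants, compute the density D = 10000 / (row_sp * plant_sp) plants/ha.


D = 10000 / (row_sp * plant_sp)
  = 10000 / (0.45 * 0.15)
  = 10000 / 0.0675
  = 148148.15 plants/ha


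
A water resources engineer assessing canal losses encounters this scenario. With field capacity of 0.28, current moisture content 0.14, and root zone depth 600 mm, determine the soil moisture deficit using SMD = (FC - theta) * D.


SMD = (FC - theta) * D
    = (0.28 - 0.14) * 600
    = 0.140 * 600
    = 84 mm


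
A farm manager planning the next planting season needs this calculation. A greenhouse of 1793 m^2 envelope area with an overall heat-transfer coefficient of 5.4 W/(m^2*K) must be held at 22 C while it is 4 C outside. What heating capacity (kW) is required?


dT = 22 - (4) = 18 K
Q = U * A * dT
  = 5.4 * 1793 * 18
  = 174279.60 W = 174.28 kW


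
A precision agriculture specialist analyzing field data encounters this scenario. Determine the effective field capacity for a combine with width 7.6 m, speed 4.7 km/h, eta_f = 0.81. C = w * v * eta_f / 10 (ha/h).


C = w * v * eta_f / 10
  = 7.6 * 4.7 * 0.81 / 10
  = 28.93 / 10
  = 2.89 ha/h


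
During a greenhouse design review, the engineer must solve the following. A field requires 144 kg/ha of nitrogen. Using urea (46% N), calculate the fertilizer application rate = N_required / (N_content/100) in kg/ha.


Rate = N_required / (N_content / 100)
     = 144 / (46 / 100)
     = 144 / 0.46
     = 313.04 kg/ha


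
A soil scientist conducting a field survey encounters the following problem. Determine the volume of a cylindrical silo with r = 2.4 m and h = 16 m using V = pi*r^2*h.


V = pi * r^2 * h
  = pi * 2.4^2 * 16
  = pi * 5.76 * 16
  = 289.53 m^3


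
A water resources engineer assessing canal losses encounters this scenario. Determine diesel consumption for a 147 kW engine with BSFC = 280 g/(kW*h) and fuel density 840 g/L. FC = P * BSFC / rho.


FC = P * BSFC / rho_fuel
   = 147 * 280 / 840
   = 41160 / 840
   = 49 L/h


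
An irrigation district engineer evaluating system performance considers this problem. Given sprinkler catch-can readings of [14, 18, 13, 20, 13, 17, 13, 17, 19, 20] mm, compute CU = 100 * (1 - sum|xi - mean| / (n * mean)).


xbar = 164 / 10 = 16.400
sum|xi - xbar| = 25.200
CU = 100 * (1 - 25.200 / (10 * 16.400))
   = 100 * (1 - 0.1537)
   = 84.63%


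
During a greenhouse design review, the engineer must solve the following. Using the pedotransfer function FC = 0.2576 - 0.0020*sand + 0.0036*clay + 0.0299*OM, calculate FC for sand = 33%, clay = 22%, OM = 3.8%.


FC = 0.2576 - 0.0020*33 + 0.0036*22 + 0.0299*3.8
   = 0.2576 - 0.0660 + 0.0792 + 0.1136
   = 0.3844


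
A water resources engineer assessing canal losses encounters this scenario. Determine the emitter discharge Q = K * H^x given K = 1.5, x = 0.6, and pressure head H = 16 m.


Q = K * H^x
  = 1.5 * 16^0.6
  = 1.5 * 5.2780
  = 7.92 L/h


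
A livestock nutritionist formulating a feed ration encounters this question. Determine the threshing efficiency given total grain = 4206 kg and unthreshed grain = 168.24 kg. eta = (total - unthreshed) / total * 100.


eta = (total - unthreshed) / total * 100
    = (4206 - 168.24) / 4206 * 100
    = 4037.76 / 4206 * 100
    = 96%


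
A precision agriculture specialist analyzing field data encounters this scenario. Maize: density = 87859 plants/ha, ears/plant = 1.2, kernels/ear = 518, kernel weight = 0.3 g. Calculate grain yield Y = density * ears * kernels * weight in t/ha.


Y = density * ears * kernels * kw
  = 87859 * 1.2 * 518 * 0.3 g/ha
  = 16383946.32 g/ha
  = 16383.95 kg/ha = 16.38 t/ha


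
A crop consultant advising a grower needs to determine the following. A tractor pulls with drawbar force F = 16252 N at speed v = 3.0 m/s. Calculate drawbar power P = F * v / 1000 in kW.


P = F * v / 1000
  = 16252 * 3.0 / 1000
  = 48756 / 1000
  = 48.76 kW


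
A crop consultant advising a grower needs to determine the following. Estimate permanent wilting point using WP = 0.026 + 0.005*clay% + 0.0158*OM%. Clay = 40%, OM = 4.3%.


WP = 0.026 + 0.005*40 + 0.0158*4.3
   = 0.026 + 0.2000 + 0.0679
   = 0.2939


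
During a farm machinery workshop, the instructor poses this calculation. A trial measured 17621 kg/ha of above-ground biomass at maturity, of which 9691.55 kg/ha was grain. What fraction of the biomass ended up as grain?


HI = grain_yield / biomass
   = 9691.55 / 17621
   = 0.55


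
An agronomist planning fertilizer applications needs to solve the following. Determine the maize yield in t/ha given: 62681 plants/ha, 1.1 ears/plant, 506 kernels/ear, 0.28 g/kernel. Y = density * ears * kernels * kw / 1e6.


Y = density * ears * kernels * kw
  = 62681 * 1.1 * 506 * 0.28 g/ha
  = 9768708.49 g/ha
  = 9768.71 kg/ha = 9.77 t/ha


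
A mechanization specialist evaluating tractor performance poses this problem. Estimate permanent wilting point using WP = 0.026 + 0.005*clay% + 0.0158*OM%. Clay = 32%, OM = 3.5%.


WP = 0.026 + 0.005*32 + 0.0158*3.5
   = 0.026 + 0.1600 + 0.0553
   = 0.2413


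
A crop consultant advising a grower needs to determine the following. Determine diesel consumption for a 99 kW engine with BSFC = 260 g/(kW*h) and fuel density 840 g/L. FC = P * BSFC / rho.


FC = P * BSFC / rho_fuel
   = 99 * 260 / 840
   = 25740 / 840
   = 30.64 L/h


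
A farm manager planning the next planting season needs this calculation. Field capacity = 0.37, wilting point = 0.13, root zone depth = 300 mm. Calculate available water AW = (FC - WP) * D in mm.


AW = (FC - WP) * D
   = (0.37 - 0.13) * 300
   = 0.24 * 300
   = 72 mm


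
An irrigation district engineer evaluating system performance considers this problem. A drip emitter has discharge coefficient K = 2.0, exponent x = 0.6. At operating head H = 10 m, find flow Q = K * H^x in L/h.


Q = K * H^x
  = 2.0 * 10^0.6
  = 2.0 * 3.9811
  = 7.96 L/h


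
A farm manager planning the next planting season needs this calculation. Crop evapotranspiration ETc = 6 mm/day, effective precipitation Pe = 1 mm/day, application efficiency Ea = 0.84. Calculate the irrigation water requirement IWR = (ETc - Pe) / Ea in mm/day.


IWR = (ETc - Pe) / Ea
    = (6 - 1) / 0.84
    = 5 / 0.84
    = 5.95 mm/day


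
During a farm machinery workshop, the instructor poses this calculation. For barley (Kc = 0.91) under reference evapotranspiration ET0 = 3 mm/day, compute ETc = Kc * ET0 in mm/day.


ETc = Kc * ET0
    = 0.91 * 3
    = 2.73 mm/day


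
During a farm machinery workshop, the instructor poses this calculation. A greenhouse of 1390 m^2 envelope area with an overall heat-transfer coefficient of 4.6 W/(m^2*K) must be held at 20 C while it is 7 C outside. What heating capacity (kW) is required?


dT = 20 - (7) = 13 K
Q = U * A * dT
  = 4.6 * 1390 * 13
  = 83122 W = 83.12 kW


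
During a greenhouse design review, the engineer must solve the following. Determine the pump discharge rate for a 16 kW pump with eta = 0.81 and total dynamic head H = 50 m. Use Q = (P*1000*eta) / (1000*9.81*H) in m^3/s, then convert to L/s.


Q = (P * 1000 * eta) / (rho * g * H)
  = (16 * 1000 * 0.81) / (1000 * 9.81 * 50)
  = 12960 / 490500
  = 0.02642 m^3/s = 26.42 L/s


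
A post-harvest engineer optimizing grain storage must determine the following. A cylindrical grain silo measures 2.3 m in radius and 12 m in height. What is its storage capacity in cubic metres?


V = pi * r^2 * h
  = pi * 2.3^2 * 12
  = pi * 5.29 * 12
  = 199.43 m^3


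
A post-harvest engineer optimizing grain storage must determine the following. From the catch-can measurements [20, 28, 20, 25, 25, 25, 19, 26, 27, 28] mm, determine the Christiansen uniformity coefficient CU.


xbar = 243 / 10 = 24.300
sum|xi - xbar| = 27.800
CU = 100 * (1 - 27.800 / (10 * 24.300))
   = 100 * (1 - 0.1144)
   = 88.56%


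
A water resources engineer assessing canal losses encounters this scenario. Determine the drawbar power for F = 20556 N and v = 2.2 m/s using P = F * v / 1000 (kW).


P = F * v / 1000
  = 20556 * 2.2 / 1000
  = 45223.20 / 1000
  = 45.22 kW


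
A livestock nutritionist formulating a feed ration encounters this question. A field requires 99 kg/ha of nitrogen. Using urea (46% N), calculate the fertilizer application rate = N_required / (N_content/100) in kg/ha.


Rate = N_required / (N_content / 100)
     = 99 / (46 / 100)
     = 99 / 0.46
     = 215.22 kg/ha


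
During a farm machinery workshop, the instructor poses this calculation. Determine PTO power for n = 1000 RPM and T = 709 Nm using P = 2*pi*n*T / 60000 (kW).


P = 2*pi*n*T / 60000
  = 2*pi * 1000 * 709 / 60000
  = 4454778.38 / 60000
  = 74.25 kW


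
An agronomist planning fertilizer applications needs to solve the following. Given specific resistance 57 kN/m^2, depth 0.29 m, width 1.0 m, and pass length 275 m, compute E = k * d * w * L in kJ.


E = k * d * w * L
  = 57 * 0.29 * 1.0 * 275
  = 4545.75 kJ


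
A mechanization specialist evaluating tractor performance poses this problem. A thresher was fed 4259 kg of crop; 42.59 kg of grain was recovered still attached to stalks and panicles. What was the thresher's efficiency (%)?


eta = (total - unthreshed) / total * 100
    = (4259 - 42.59) / 4259 * 100
    = 4216.41 / 4259 * 100
    = 99%


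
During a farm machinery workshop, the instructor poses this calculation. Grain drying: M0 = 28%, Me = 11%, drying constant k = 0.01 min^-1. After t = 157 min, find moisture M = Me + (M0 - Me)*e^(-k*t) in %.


M = Me + (M0 - Me) * e^(-k*t)
  = 11 + (28 - 11) * e^(-0.01*157)
  = 11 + 17 * e^(-1.570)
  = 11 + 17 * 0.20805
  = 11 + 3.5368
  = 14.54%


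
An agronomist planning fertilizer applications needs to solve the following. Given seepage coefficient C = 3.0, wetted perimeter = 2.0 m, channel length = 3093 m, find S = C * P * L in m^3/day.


S = C * P * L
  = 3.0 * 2.0 * 3093
  = 18558 m^3/day


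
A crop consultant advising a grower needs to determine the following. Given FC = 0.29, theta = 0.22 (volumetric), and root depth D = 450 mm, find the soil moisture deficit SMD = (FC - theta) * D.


SMD = (FC - theta) * D
    = (0.29 - 0.22) * 450
    = 0.070 * 450
    = 31.50 mm


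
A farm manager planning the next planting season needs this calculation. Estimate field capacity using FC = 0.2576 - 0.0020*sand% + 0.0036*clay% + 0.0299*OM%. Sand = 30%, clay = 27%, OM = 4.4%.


FC = 0.2576 - 0.0020*30 + 0.0036*27 + 0.0299*4.4
   = 0.2576 - 0.0600 + 0.0972 + 0.1316
   = 0.4264


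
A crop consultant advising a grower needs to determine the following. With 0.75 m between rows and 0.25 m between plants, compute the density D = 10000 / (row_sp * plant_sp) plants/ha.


D = 10000 / (row_sp * plant_sp)
  = 10000 / (0.75 * 0.25)
  = 10000 / 0.1875
  = 53333.33 plants/ha


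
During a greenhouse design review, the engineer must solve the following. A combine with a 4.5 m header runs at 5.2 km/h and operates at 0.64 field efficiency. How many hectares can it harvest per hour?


C = w * v * eta_f / 10
  = 4.5 * 5.2 * 0.64 / 10
  = 14.98 / 10
  = 1.50 ha/h


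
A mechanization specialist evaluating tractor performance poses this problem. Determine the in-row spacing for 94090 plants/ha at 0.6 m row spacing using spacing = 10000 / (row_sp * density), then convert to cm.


spacing = 10000 / (row_sp * density)
        = 10000 / (0.6 * 94090)
        = 10000 / 56454
        = 0.17714 m = 17.71 cm


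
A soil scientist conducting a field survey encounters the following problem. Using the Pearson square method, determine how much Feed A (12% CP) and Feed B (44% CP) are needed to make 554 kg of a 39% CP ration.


parts_A = CP_b - target = 44 - 39 = 5
parts_B = target - CP_a = 39 - 12 = 27
total_parts = 5 + 27 = 32
Feed A = 554 * 5 / 32 = 86.56 kg
Feed B = 554 * 27 / 32 = 467.44 kg

86.56 kg


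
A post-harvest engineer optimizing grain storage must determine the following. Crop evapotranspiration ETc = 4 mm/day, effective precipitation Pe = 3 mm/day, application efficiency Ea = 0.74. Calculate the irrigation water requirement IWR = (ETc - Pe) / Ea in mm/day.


IWR = (ETc - Pe) / Ea
    = (4 - 3) / 0.74
    = 1 / 0.74
    = 1.35 mm/day


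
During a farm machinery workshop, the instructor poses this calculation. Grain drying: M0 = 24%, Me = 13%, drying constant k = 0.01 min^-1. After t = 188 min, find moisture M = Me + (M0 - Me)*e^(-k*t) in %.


M = Me + (M0 - Me) * e^(-k*t)
  = 13 + (24 - 13) * e^(-0.01*188)
  = 13 + 11 * e^(-1.880)
  = 13 + 11 * 0.15259
  = 13 + 1.6785
  = 14.68%


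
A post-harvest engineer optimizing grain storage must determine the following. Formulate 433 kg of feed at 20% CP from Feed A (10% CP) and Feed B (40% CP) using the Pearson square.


parts_A = CP_b - target = 40 - 20 = 20
parts_B = target - CP_a = 20 - 10 = 10
total_parts = 20 + 10 = 30
Feed A = 433 * 20 / 30 = 288.67 kg
Feed B = 433 * 10 / 30 = 144.33 kg

288.67 kg


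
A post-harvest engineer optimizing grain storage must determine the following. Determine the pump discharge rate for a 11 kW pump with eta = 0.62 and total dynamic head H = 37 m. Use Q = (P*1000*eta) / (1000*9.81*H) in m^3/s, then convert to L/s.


Q = (P * 1000 * eta) / (rho * g * H)
  = (11 * 1000 * 0.62) / (1000 * 9.81 * 37)
  = 6820 / 362970
  = 0.01879 m^3/s = 18.79 L/s


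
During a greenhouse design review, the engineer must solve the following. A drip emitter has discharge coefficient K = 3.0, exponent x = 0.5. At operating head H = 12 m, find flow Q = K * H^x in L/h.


Q = K * H^x
  = 3.0 * 12^0.5
  = 3.0 * 3.4641
  = 10.39 L/h


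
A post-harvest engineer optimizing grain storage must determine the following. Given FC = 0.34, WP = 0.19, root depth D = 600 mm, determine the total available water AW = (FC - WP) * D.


AW = (FC - WP) * D
   = (0.34 - 0.19) * 600
   = 0.15 * 600
   = 90 mm


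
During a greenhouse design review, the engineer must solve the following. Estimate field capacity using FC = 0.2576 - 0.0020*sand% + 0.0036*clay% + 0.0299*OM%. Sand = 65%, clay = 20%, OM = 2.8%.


FC = 0.2576 - 0.0020*65 + 0.0036*20 + 0.0299*2.8
   = 0.2576 - 0.1300 + 0.0720 + 0.0837
   = 0.2833


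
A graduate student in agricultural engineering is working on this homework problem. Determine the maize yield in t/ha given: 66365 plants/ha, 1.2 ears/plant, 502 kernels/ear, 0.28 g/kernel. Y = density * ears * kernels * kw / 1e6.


Y = density * ears * kernels * kw
  = 66365 * 1.2 * 502 * 0.28 g/ha
  = 11193917.28 g/ha
  = 11193.92 kg/ha = 11.19 t/ha


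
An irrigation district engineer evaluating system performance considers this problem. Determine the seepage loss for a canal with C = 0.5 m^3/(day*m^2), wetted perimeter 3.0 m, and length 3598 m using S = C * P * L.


S = C * P * L
  = 0.5 * 3.0 * 3598
  = 5397 m^3/day


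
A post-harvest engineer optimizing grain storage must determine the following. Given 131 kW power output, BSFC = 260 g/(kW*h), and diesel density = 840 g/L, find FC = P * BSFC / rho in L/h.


FC = P * BSFC / rho_fuel
   = 131 * 260 / 840
   = 34060 / 840
   = 40.55 L/h


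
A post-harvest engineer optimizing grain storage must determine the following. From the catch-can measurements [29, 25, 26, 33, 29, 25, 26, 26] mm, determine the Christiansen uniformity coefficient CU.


xbar = 219 / 8 = 27.375
sum|xi - xbar| = 17.750
CU = 100 * (1 - 17.750 / (8 * 27.375))
   = 100 * (1 - 0.0811)
   = 91.89%


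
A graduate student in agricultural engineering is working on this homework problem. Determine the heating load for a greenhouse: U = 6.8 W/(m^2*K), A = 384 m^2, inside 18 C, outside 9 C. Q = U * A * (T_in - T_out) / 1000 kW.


dT = 18 - (9) = 9 K
Q = U * A * dT
  = 6.8 * 384 * 9
  = 23500.80 W = 23.50 kW


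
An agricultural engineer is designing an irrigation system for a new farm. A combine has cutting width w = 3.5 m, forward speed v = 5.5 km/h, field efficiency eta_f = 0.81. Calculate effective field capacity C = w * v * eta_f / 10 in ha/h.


C = w * v * eta_f / 10
  = 3.5 * 5.5 * 0.81 / 10
  = 15.59 / 10
  = 1.56 ha/h


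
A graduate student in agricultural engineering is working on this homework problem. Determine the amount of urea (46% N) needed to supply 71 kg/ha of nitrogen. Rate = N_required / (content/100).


Rate = N_required / (N_content / 100)
     = 71 / (46 / 100)
     = 71 / 0.46
     = 154.35 kg/ha


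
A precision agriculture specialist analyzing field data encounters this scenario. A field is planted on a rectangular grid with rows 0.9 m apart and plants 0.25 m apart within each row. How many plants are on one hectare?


D = 10000 / (row_sp * plant_sp)
  = 10000 / (0.9 * 0.25)
  = 10000 / 0.2250
  = 44444.44 plants/ha


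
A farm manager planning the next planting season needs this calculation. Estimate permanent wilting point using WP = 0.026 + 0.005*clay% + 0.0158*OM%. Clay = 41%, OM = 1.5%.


WP = 0.026 + 0.005*41 + 0.0158*1.5
   = 0.026 + 0.2050 + 0.0237
   = 0.2547


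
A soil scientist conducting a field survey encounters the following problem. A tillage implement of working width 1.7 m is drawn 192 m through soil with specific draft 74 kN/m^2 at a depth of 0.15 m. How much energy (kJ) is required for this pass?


E = k * d * w * L
  = 74 * 0.15 * 1.7 * 192
  = 3623.04 kJ


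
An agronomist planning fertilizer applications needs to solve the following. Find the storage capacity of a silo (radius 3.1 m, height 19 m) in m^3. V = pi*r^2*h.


V = pi * r^2 * h
  = pi * 3.1^2 * 19
  = pi * 9.61 * 19
  = 573.62 m^3


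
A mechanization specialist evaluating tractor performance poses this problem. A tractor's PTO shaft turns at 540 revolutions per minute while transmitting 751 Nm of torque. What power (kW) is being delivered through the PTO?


P = 2*pi*n*T / 60000
  = 2*pi * 540 * 751 / 60000
  = 2548082.97 / 60000
  = 42.47 kW


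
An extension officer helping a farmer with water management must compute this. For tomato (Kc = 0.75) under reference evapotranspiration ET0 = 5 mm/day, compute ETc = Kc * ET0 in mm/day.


ETc = Kc * ET0
    = 0.75 * 5
    = 3.75 mm/day


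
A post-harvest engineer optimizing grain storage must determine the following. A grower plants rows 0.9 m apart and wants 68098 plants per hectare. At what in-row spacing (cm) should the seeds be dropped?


spacing = 10000 / (row_sp * density)
        = 10000 / (0.9 * 68098)
        = 10000 / 61288.20
        = 0.16316 m = 16.32 cm


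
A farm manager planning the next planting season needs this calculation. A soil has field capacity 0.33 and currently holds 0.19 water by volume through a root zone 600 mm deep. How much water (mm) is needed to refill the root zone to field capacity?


SMD = (FC - theta) * D
    = (0.33 - 0.19) * 600
    = 0.140 * 600
    = 84 mm


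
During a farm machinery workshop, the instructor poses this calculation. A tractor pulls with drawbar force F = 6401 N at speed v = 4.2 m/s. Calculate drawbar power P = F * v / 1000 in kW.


P = F * v / 1000
  = 6401 * 4.2 / 1000
  = 26884.20 / 1000
  = 26.88 kW


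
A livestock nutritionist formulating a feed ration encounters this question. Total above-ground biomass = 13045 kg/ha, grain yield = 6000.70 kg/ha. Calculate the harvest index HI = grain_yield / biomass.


HI = grain_yield / biomass
   = 6000.70 / 13045
   = 0.46


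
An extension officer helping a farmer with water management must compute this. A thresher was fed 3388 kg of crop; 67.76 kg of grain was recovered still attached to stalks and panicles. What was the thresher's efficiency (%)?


eta = (total - unthreshed) / total * 100
    = (3388 - 67.76) / 3388 * 100
    = 3320.24 / 3388 * 100
    = 98%


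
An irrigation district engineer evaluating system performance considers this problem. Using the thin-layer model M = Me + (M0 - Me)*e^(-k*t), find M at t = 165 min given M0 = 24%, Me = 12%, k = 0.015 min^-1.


M = Me + (M0 - Me) * e^(-k*t)
  = 12 + (24 - 12) * e^(-0.015*165)
  = 12 + 12 * e^(-2.475)
  = 12 + 12 * 0.08416
  = 12 + 1.0100
  = 13.01%


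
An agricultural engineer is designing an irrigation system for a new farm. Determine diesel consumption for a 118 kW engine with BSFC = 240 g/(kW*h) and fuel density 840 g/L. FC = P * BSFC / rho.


FC = P * BSFC / rho_fuel
   = 118 * 240 / 840
   = 28320 / 840
   = 33.71 L/h


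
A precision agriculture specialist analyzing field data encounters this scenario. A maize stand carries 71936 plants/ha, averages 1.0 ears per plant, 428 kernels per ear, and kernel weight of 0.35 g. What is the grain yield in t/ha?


Y = density * ears * kernels * kw
  = 71936 * 1.0 * 428 * 0.35 g/ha
  = 10776012.80 g/ha
  = 10776.01 kg/ha = 10.78 t/ha
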